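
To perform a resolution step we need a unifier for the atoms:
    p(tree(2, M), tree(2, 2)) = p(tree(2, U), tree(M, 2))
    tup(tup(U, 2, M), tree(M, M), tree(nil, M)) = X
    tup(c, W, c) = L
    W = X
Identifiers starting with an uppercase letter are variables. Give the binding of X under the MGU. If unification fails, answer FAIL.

tup(tup(2, 2, 2), tree(2, 2), tree(nil, 2))

Decompose p/2: tree(2, M) = tree(2, U),  tree(2, 2) = tree(M, 2).
Decompose tree/2: 2 = 2,  M = U.
Delete trivial equation 2 = 2.
Bind M := U; substituting into the 2 remaining equations that mention M gives: tree(2, 2) = tree(U, 2),  tup(tup(U, 2, U), tree(U, U), tree(nil, U)) = X.
Decompose tree/2: 2 = U,  2 = 2.
Bind U := 2; substituting into the one remaining equation that mentions U gives: tup(tup(2, 2, 2), tree(2, 2), tree(nil, 2)) = X. Substituting into the earlier binding gives M := 2.
Delete trivial equation 2 = 2.
Bind X := tup(tup(2, 2, 2), tree(2, 2), tree(nil, 2)); substituting into the one remaining equation that mentions X gives: W = tup(tup(2, 2, 2), tree(2, 2), tree(nil, 2)).
Bind L := tup(c, W, c); no other remaining equation mentions L.
Bind W := tup(tup(2, 2, 2), tree(2, 2), tree(nil, 2)). Substituting into the earlier binding gives L := tup(c, tup(tup(2, 2, 2), tree(2, 2), tree(nil, 2)), c).
MGU = { M := 2, U := 2, X := tup(tup(2, 2, 2), tree(2, 2), tree(nil, 2)), L := tup(c, tup(tup(2, 2, 2), tree(2, 2), tree(nil, 2)), c), W := tup(tup(2, 2, 2), tree(2, 2), tree(nil, 2)) }, so X := tup(tup(2, 2, 2), tree(2, 2), tree(nil, 2)).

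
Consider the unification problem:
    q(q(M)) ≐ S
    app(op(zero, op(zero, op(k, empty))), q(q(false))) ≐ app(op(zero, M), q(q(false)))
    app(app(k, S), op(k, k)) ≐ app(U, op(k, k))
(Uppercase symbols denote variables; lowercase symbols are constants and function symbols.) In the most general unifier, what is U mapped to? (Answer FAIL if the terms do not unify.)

app(k, q(q(op(zero, op(k, empty)))))

Bind S := q(q(M)); substituting into the one remaining equation that mentions S gives: app(app(k, q(q(M))), op(k, k)) ≐ app(U, op(k, k)).
Decompose app/2: op(zero, op(zero, op(k, empty))) ≐ op(zero, M),  q(q(false)) ≐ q(q(false)).
Decompose op/2: zero ≐ zero,  op(zero, op(k, empty)) ≐ M.
Delete trivial equation zero ≐ zero.
Bind M := op(zero, op(k, empty)); substituting into the one remaining equation that mentions M gives: app(app(k, q(q(op(zero, op(k, empty))))), op(k, k)) ≐ app(U, op(k, k)). Substituting into the earlier binding gives S := q(q(op(zero, op(k, empty)))).
Delete trivial equation q(q(false)) ≐ q(q(false)).
Decompose app/2: app(k, q(q(op(zero, op(k, empty))))) ≐ U,  op(k, k) ≐ op(k, k).
Bind U := app(k, q(q(op(zero, op(k, empty))))); no other remaining equation mentions U.
Delete trivial equation op(k, k) ≐ op(k, k).
MGU = { S := q(q(op(zero, op(k, empty)))), M := op(zero, op(k, empty)), U := app(k, q(q(op(zero, op(k, empty))))) }, so U := app(k, q(q(op(zero, op(k, empty))))).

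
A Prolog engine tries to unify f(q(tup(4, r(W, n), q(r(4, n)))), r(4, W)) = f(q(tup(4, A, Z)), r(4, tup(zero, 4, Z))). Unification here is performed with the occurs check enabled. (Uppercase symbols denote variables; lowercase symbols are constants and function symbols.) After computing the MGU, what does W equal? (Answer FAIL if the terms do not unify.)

tup(zero, 4, q(r(4, n)))

Decompose f/2: q(tup(4, r(W, n), q(r(4, n)))) = q(tup(4, A, Z)),  r(4, W) = r(4, tup(zero, 4, Z)).
Decompose q/1: tup(4, r(W, n), q(r(4, n))) = tup(4, A, Z).
Decompose tup/3: 4 = 4,  r(W, n) = A,  q(r(4, n)) = Z.
Delete trivial equation 4 = 4.
Bind A := r(W, n); no other remaining equation mentions A.
Bind Z := q(r(4, n)); substituting into the remaining equation gives: r(4, W) = r(4, tup(zero, 4, q(r(4, n)))).
Decompose r/2: 4 = 4,  W = tup(zero, 4, q(r(4, n))).
Delete trivial equation 4 = 4.
Bind W := tup(zero, 4, q(r(4, n))). Substituting into the earlier binding gives A := r(tup(zero, 4, q(r(4, n))), n).
MGU = { A = r(tup(zero, 4, q(r(4, n))), n), Z = q(r(4, n)), W = tup(zero, 4, q(r(4, n))) }, so W = tup(zero, 4, q(r(4, n))).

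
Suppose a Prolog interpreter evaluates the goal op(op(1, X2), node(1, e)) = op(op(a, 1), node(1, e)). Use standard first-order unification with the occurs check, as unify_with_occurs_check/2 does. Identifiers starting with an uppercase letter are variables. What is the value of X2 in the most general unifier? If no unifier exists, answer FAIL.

FAIL

Decompose op/2: op(1, X2) = op(a, 1),  node(1, e) = node(1, e).
Decompose op/2: 1 = a,  X2 = 1.
Clash: constants 1 and a differ; no unifier exists.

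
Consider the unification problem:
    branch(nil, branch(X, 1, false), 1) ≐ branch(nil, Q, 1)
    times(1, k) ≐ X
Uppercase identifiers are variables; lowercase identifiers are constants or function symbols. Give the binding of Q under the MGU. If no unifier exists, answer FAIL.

branch(times(1, k), 1, false)

Decompose branch/3: nil ≐ nil,  branch(X, 1, false) ≐ Q,  1 ≐ 1.
Delete trivial equation nil ≐ nil.
Bind Q := branch(X, 1, false); no other remaining equation mentions Q.
Delete trivial equation 1 ≐ 1.
Bind X := times(1, k). Substituting into the earlier binding gives Q := branch(times(1, k), 1, false).
MGU = { Q -> branch(times(1, k), 1, false), X -> times(1, k) }, so Q -> branch(times(1, k), 1, false).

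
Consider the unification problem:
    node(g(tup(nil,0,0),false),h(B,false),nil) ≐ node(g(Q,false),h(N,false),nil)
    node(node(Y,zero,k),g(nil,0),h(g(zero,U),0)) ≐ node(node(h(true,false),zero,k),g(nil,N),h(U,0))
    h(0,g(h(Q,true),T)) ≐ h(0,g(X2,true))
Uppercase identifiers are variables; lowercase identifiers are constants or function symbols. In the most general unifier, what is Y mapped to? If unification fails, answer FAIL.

FAIL

Decompose node/3: g(tup(nil,0,0),false) ≐ g(Q,false),  h(B,false) ≐ h(N,false),  nil ≐ nil.
Decompose g/2: tup(nil,0,0) ≐ Q,  false ≐ false.
Bind Q := tup(nil,0,0); substituting into the one remaining equation that mentions Q gives: h(0,g(h(tup(nil,0,0),true),T)) ≐ h(0,g(X2,true)).
Delete trivial equation false ≐ false.
Decompose h/2: B ≐ N,  false ≐ false.
Bind B := N; no other remaining equation mentions B.
Delete trivial equation false ≐ false.
Delete trivial equation nil ≐ nil.
Decompose node/3: node(Y,zero,k) ≐ node(h(true,false),zero,k),  g(nil,0) ≐ g(nil,N),  h(g(zero,U),0) ≐ h(U,0).
Decompose node/3: Y ≐ h(true,false),  zero ≐ zero,  k ≐ k.
Bind Y := h(true,false); no other remaining equation mentions Y.
Delete trivial equation zero ≐ zero.
Delete trivial equation k ≐ k.
Decompose g/2: nil ≐ nil,  0 ≐ N.
Delete trivial equation nil ≐ nil.
Bind N := 0; no other remaining equation mentions N. Substituting into the earlier binding gives B := 0.
Decompose h/2: g(zero,U) ≐ U,  0 ≐ 0.
Occurs check fails: U occurs in g(zero,U); the equation U ≐ g(zero,U) has no finite solution.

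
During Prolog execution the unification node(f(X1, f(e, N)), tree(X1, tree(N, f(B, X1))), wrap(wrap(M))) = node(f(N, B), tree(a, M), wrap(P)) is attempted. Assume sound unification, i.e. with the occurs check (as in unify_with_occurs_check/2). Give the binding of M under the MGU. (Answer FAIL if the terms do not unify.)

tree(a, f(f(e, a), a))

Decompose node/3: f(X1, f(e, N)) = f(N, B),  tree(X1, tree(N, f(B, X1))) = tree(a, M),  wrap(wrap(M)) = wrap(P).
Decompose f/2: X1 = N,  f(e, N) = B.
Bind X1 := N; substituting into the one remaining equation that mentions X1 gives: tree(N, tree(N, f(B, N))) = tree(a, M).
Bind B := f(e, N); substituting into the one remaining equation that mentions B gives: tree(N, tree(N, f(f(e, N), N))) = tree(a, M).
Decompose tree/2: N = a,  tree(N, f(f(e, N), N)) = M.
Bind N := a; substituting into the one remaining equation that mentions N gives: tree(a, f(f(e, a), a)) = M. Substituting into the earlier bindings gives X1 := a, B := f(e, a).
Bind M := tree(a, f(f(e, a), a)); substituting into the remaining equation gives: wrap(wrap(tree(a, f(f(e, a), a)))) = wrap(P).
Decompose wrap/1: wrap(tree(a, f(f(e, a), a))) = P.
Bind P := wrap(tree(a, f(f(e, a), a))).
MGU = { X1 = a, B = f(e, a), N = a, M = tree(a, f(f(e, a), a)), P = wrap(tree(a, f(f(e, a), a))) }, so M = tree(a, f(f(e, a), a)).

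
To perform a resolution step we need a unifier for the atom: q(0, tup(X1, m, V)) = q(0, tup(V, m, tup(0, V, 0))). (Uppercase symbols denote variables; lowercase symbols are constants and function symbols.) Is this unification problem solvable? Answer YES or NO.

NO

Decompose q/2: 0 = 0,  tup(X1, m, V) = tup(V, m, tup(0, V, 0)).
Delete trivial equation 0 = 0.
Decompose tup/3: X1 = V,  m = m,  V = tup(0, V, 0).
Bind X1 := V; no other remaining equation mentions X1.
Delete trivial equation m = m.
Occurs check fails: V occurs in tup(0, V, 0); the equation V = tup(0, V, 0) has no finite solution.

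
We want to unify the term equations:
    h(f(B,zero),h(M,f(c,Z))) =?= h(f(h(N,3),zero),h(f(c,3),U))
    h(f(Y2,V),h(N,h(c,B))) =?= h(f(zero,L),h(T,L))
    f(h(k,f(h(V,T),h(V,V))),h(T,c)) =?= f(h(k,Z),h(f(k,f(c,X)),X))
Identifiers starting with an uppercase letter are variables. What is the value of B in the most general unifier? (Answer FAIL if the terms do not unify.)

h(f(k,f(c,c)),3)

Decompose h/2: f(B,zero) =?= f(h(N,3),zero),  h(M,f(c,Z)) =?= h(f(c,3),U).
Decompose f/2: B =?= h(N,3),  zero =?= zero.
Bind B := h(N,3); substituting into the one remaining equation that mentions B gives: h(f(Y2,V),h(N,h(c,h(N,3)))) =?= h(f(zero,L),h(T,L)).
Delete trivial equation zero =?= zero.
Decompose h/2: M =?= f(c,3),  f(c,Z) =?= U.
Bind M := f(c,3); no other remaining equation mentions M.
Bind U := f(c,Z); no other remaining equation mentions U.
Decompose h/2: f(Y2,V) =?= f(zero,L),  h(N,h(c,h(N,3))) =?= h(T,L).
Decompose f/2: Y2 =?= zero,  V =?= L.
Bind Y2 := zero; no other remaining equation mentions Y2.
Bind V := L; substituting into the one remaining equation that mentions V gives: f(h(k,f(h(L,T),h(L,L))),h(T,c)) =?= f(h(k,Z),h(f(k,f(c,X)),X)).
Decompose h/2: N =?= T,  h(c,h(N,3)) =?= L.
Bind N := T; substituting into the one remaining equation that mentions N gives: h(c,h(T,3)) =?= L. Substituting into the earlier binding gives B := h(T,3).
Bind L := h(c,h(T,3)); substituting into the remaining equation gives: f(h(k,f(h(h(c,h(T,3)),T),h(h(c,h(T,3)),h(c,h(T,3))))),h(T,c)) =?= f(h(k,Z),h(f(k,f(c,X)),X)). Substituting into the earlier binding gives V := h(c,h(T,3)).
Decompose f/2: h(k,f(h(h(c,h(T,3)),T),h(h(c,h(T,3)),h(c,h(T,3))))) =?= h(k,Z),  h(T,c) =?= h(f(k,f(c,X)),X).
Decompose h/2: k =?= k,  f(h(h(c,h(T,3)),T),h(h(c,h(T,3)),h(c,h(T,3)))) =?= Z.
Delete trivial equation k =?= k.
Bind Z := f(h(h(c,h(T,3)),T),h(h(c,h(T,3)),h(c,h(T,3)))); no other remaining equation mentions Z. Substituting into the earlier binding gives U := f(c,f(h(h(c,h(T,3)),T),h(h(c,h(T,3)),h(c,h(T,3))))).
Decompose h/2: T =?= f(k,f(c,X)),  c =?= X.
Bind T := f(k,f(c,X)); no other remaining equation mentions T. Substituting into the earlier bindings gives B := h(f(k,f(c,X)),3), U := f(c,f(h(h(c,h(f(k,f(c,X)),3)),f(k,f(c,X))),h(h(c,h(f(k,f(c,X)),3)),h(c,h(f(k,f(c,X)),3))))), V := h(c,h(f(k,f(c,X)),3)), N := f(k,f(c,X)), L := h(c,h(f(k,f(c,X)),3)), Z := f(h(h(c,h(f(k,f(c,X)),3)),f(k,f(c,X))),h(h(c,h(f(k,f(c,X)),3)),h(c,h(f(k,f(c,X)),3)))).
Bind X := c. Substituting into the earlier bindings gives B := h(f(k,f(c,c)),3), U := f(c,f(h(h(c,h(f(k,f(c,c)),3)),f(k,f(c,c))),h(h(c,h(f(k,f(c,c)),3)),h(c,h(f(k,f(c,c)),3))))), V := h(c,h(f(k,f(c,c)),3)), N := f(k,f(c,c)), L := h(c,h(f(k,f(c,c)),3)), Z := f(h(h(c,h(f(k,f(c,c)),3)),f(k,f(c,c))),h(h(c,h(f(k,f(c,c)),3)),h(c,h(f(k,f(c,c)),3)))), T := f(k,f(c,c)).
MGU = { B -> h(f(k,f(c,c)),3), M -> f(c,3), U -> f(c,f(h(h(c,h(f(k,f(c,c)),3)),f(k,f(c,c))),h(h(c,h(f(k,f(c,c)),3)),h(c,h(f(k,f(c,c)),3))))), Y2 -> zero, V -> h(c,h(f(k,f(c,c)),3)), N -> f(k,f(c,c)), L -> h(c,h(f(k,f(c,c)),3)), Z -> f(h(h(c,h(f(k,f(c,c)),3)),f(k,f(c,c))),h(h(c,h(f(k,f(c,c)),3)),h(c,h(f(k,f(c,c)),3)))), T -> f(k,f(c,c)), X -> c }, so B -> h(f(k,f(c,c)),3).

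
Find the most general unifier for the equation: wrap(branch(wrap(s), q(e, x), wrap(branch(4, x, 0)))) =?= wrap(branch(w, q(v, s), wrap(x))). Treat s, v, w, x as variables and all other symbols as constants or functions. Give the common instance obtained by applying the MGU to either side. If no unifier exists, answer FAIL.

Decompose wrap/1: branch(wrap(s), q(e, x), wrap(branch(4, x, 0))) =?= branch(w, q(v, s), wrap(x)).
Decompose branch/3: wrap(s) =?= w,  q(e, x) =?= q(v, s),  wrap(branch(4, x, 0)) =?= wrap(x).
Bind w := wrap(s); no other remaining equation mentions w.
Decompose q/2: e =?= v,  x =?= s.
Bind v := e; no other remaining equation mentions v.
Bind x := s; substituting into the remaining equation gives: wrap(branch(4, s, 0)) =?= wrap(s).
Decompose wrap/1: branch(4, s, 0) =?= s.
Occurs check fails: s occurs in branch(4, s, 0); the equation s =?= branch(4, s, 0) has no finite solution.

FAIL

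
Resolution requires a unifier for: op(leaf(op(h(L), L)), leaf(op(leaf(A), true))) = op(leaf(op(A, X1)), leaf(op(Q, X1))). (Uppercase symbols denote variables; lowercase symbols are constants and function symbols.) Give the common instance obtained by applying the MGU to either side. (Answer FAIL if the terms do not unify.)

Decompose op/2: leaf(op(h(L), L)) = leaf(op(A, X1)),  leaf(op(leaf(A), true)) = leaf(op(Q, X1)).
Decompose leaf/1: op(h(L), L) = op(A, X1).
Decompose op/2: h(L) = A,  L = X1.
Bind A := h(L); substituting into the one remaining equation that mentions A gives: leaf(op(leaf(h(L)), true)) = leaf(op(Q, X1)).
Bind L := X1; substituting into the remaining equation gives: leaf(op(leaf(h(X1)), true)) = leaf(op(Q, X1)). Substituting into the earlier binding gives A := h(X1).
Decompose leaf/1: op(leaf(h(X1)), true) = op(Q, X1).
Decompose op/2: leaf(h(X1)) = Q,  true = X1.
Bind Q := leaf(h(X1)); no other remaining equation mentions Q.
Bind X1 := true. Substituting into the earlier bindings gives A := h(true), L := true, Q := leaf(h(true)).
Applying the MGU to either side gives op(leaf(op(h(true), true)), leaf(op(leaf(h(true)), true))).

op(leaf(op(h(true), true)), leaf(op(leaf(h(true)), true)))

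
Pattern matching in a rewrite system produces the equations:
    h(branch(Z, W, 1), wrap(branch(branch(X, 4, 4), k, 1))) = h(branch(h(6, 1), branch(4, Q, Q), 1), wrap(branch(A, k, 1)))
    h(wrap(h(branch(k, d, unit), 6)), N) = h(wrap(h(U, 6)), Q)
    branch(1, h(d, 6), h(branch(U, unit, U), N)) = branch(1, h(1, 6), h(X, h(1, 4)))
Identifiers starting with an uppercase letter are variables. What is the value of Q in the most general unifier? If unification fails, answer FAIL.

Decompose h/2: branch(Z, W, 1) = branch(h(6, 1), branch(4, Q, Q), 1),  wrap(branch(branch(X, 4, 4), k, 1)) = wrap(branch(A, k, 1)).
Decompose branch/3: Z = h(6, 1),  W = branch(4, Q, Q),  1 = 1.
Bind Z := h(6, 1); no other remaining equation mentions Z.
Bind W := branch(4, Q, Q); no other remaining equation mentions W.
Delete trivial equation 1 = 1.
Decompose wrap/1: branch(branch(X, 4, 4), k, 1) = branch(A, k, 1).
Decompose branch/3: branch(X, 4, 4) = A,  k = k,  1 = 1.
Bind A := branch(X, 4, 4); no other remaining equation mentions A.
Delete trivial equation k = k.
Delete trivial equation 1 = 1.
Decompose h/2: wrap(h(branch(k, d, unit), 6)) = wrap(h(U, 6)),  N = Q.
Decompose wrap/1: h(branch(k, d, unit), 6) = h(U, 6).
Decompose h/2: branch(k, d, unit) = U,  6 = 6.
Bind U := branch(k, d, unit); substituting into the one remaining equation that mentions U gives: branch(1, h(d, 6), h(branch(branch(k, d, unit), unit, branch(k, d, unit)), N)) = branch(1, h(1, 6), h(X, h(1, 4))).
Delete trivial equation 6 = 6.
Bind N := Q; substituting into the remaining equation gives: branch(1, h(d, 6), h(branch(branch(k, d, unit), unit, branch(k, d, unit)), Q)) = branch(1, h(1, 6), h(X, h(1, 4))).
Decompose branch/3: 1 = 1,  h(d, 6) = h(1, 6),  h(branch(branch(k, d, unit), unit, branch(k, d, unit)), Q) = h(X, h(1, 4)).
Delete trivial equation 1 = 1.
Decompose h/2: d = 1,  6 = 6.
Clash: constants d and 1 differ; no unifier exists.

FAIL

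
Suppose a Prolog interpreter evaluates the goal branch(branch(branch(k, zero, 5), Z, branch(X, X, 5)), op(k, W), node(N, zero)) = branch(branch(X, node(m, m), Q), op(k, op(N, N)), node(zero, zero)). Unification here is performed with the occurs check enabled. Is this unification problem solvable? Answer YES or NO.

Decompose branch/3: branch(branch(k, zero, 5), Z, branch(X, X, 5)) = branch(X, node(m, m), Q),  op(k, W) = op(k, op(N, N)),  node(N, zero) = node(zero, zero).
Decompose branch/3: branch(k, zero, 5) = X,  Z = node(m, m),  branch(X, X, 5) = Q.
Bind X := branch(k, zero, 5); substituting into the one remaining equation that mentions X gives: branch(branch(k, zero, 5), branch(k, zero, 5), 5) = Q.
Bind Z := node(m, m); no other remaining equation mentions Z.
Bind Q := branch(branch(k, zero, 5), branch(k, zero, 5), 5); no other remaining equation mentions Q.
Decompose op/2: k = k,  W = op(N, N).
Delete trivial equation k = k.
Bind W := op(N, N); no other remaining equation mentions W.
Decompose node/2: N = zero,  zero = zero.
Bind N := zero; no other remaining equation mentions N. Substituting into the earlier binding gives W := op(zero, zero).
Delete trivial equation zero = zero.
No equations remain and no clash or occurs-check failure arose, so a unifier exists.

YES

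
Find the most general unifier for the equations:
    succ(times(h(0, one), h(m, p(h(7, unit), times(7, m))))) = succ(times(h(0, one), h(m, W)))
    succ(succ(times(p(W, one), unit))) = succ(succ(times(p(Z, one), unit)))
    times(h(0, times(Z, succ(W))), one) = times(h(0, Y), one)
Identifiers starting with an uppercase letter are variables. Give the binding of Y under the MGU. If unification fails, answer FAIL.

Decompose succ/1: times(h(0, one), h(m, p(h(7, unit), times(7, m)))) = times(h(0, one), h(m, W)).
Decompose times/2: h(0, one) = h(0, one),  h(m, p(h(7, unit), times(7, m))) = h(m, W).
Delete trivial equation h(0, one) = h(0, one).
Decompose h/2: m = m,  p(h(7, unit), times(7, m)) = W.
Delete trivial equation m = m.
Bind W := p(h(7, unit), times(7, m)); substituting into the remaining equations gives: succ(succ(times(p(p(h(7, unit), times(7, m)), one), unit))) = succ(succ(times(p(Z, one), unit))),  times(h(0, times(Z, succ(p(h(7, unit), times(7, m))))), one) = times(h(0, Y), one).
Decompose succ/1: succ(times(p(p(h(7, unit), times(7, m)), one), unit)) = succ(times(p(Z, one), unit)).
Decompose succ/1: times(p(p(h(7, unit), times(7, m)), one), unit) = times(p(Z, one), unit).
Decompose times/2: p(p(h(7, unit), times(7, m)), one) = p(Z, one),  unit = unit.
Decompose p/2: p(h(7, unit), times(7, m)) = Z,  one = one.
Bind Z := p(h(7, unit), times(7, m)); substituting into the one remaining equation that mentions Z gives: times(h(0, times(p(h(7, unit), times(7, m)), succ(p(h(7, unit), times(7, m))))), one) = times(h(0, Y), one).
Delete trivial equation one = one.
Delete trivial equation unit = unit.
Decompose times/2: h(0, times(p(h(7, unit), times(7, m)), succ(p(h(7, unit), times(7, m))))) = h(0, Y),  one = one.
Decompose h/2: 0 = 0,  times(p(h(7, unit), times(7, m)), succ(p(h(7, unit), times(7, m)))) = Y.
Delete trivial equation 0 = 0.
Bind Y := times(p(h(7, unit), times(7, m)), succ(p(h(7, unit), times(7, m)))); no other remaining equation mentions Y.
Delete trivial equation one = one.
MGU = { W ↦ p(h(7, unit), times(7, m)), Z ↦ p(h(7, unit), times(7, m)), Y ↦ times(p(h(7, unit), times(7, m)), succ(p(h(7, unit), times(7, m)))) }, so Y ↦ times(p(h(7, unit), times(7, m)), succ(p(h(7, unit), times(7, m)))).

times(p(h(7, unit), times(7, m)), succ(p(h(7, unit), times(7, m))))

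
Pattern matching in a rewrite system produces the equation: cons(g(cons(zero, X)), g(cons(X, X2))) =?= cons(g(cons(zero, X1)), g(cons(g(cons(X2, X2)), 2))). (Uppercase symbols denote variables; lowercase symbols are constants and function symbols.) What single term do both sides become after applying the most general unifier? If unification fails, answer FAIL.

Decompose cons/2: g(cons(zero, X)) =?= g(cons(zero, X1)),  g(cons(X, X2)) =?= g(cons(g(cons(X2, X2)), 2)).
Decompose g/1: cons(zero, X) =?= cons(zero, X1).
Decompose cons/2: zero =?= zero,  X =?= X1.
Delete trivial equation zero =?= zero.
Bind X := X1; substituting into the remaining equation gives: g(cons(X1, X2)) =?= g(cons(g(cons(X2, X2)), 2)).
Decompose g/1: cons(X1, X2) =?= cons(g(cons(X2, X2)), 2).
Decompose cons/2: X1 =?= g(cons(X2, X2)),  X2 =?= 2.
Bind X1 := g(cons(X2, X2)); no other remaining equation mentions X1. Substituting into the earlier binding gives X := g(cons(X2, X2)).
Bind X2 := 2. Substituting into the earlier bindings gives X := g(cons(2, 2)), X1 := g(cons(2, 2)).
Applying the MGU to either side gives cons(g(cons(zero, g(cons(2, 2)))), g(cons(g(cons(2, 2)), 2))).

cons(g(cons(zero, g(cons(2, 2)))), g(cons(g(cons(2, 2)), 2)))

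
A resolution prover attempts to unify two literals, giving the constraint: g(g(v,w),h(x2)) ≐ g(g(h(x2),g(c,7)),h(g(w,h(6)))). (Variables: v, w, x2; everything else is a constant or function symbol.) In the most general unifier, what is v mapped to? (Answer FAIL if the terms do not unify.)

h(g(g(c,7),h(6)))

Decompose g/2: g(v,w) ≐ g(h(x2),g(c,7)),  h(x2) ≐ h(g(w,h(6))).
Decompose g/2: v ≐ h(x2),  w ≐ g(c,7).
Bind v := h(x2); no other remaining equation mentions v.
Bind w := g(c,7); substituting into the remaining equation gives: h(x2) ≐ h(g(g(c,7),h(6))).
Decompose h/1: x2 ≐ g(g(c,7),h(6)).
Bind x2 := g(g(c,7),h(6)). Substituting into the earlier binding gives v := h(g(g(c,7),h(6))).
MGU = { v -> h(g(g(c,7),h(6))), w -> g(c,7), x2 -> g(g(c,7),h(6)) }, so v -> h(g(g(c,7),h(6))).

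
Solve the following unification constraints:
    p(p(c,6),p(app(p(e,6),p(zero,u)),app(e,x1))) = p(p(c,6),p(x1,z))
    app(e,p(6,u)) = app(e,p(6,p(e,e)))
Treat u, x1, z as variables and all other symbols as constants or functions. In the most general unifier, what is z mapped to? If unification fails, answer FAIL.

Decompose p/2: p(c,6) = p(c,6),  p(app(p(e,6),p(zero,u)),app(e,x1)) = p(x1,z).
Delete trivial equation p(c,6) = p(c,6).
Decompose p/2: app(p(e,6),p(zero,u)) = x1,  app(e,x1) = z.
Bind x1 := app(p(e,6),p(zero,u)); substituting into the one remaining equation that mentions x1 gives: app(e,app(p(e,6),p(zero,u))) = z.
Bind z := app(e,app(p(e,6),p(zero,u))); no other remaining equation mentions z.
Decompose app/2: e = e,  p(6,u) = p(6,p(e,e)).
Delete trivial equation e = e.
Decompose p/2: 6 = 6,  u = p(e,e).
Delete trivial equation 6 = 6.
Bind u := p(e,e). Substituting into the earlier bindings gives x1 := app(p(e,6),p(zero,p(e,e))), z := app(e,app(p(e,6),p(zero,p(e,e)))).
MGU = { x1 := app(p(e,6),p(zero,p(e,e))), z := app(e,app(p(e,6),p(zero,p(e,e)))), u := p(e,e) }, so z := app(e,app(p(e,6),p(zero,p(e,e)))).

app(e,app(p(e,6),p(zero,p(e,e))))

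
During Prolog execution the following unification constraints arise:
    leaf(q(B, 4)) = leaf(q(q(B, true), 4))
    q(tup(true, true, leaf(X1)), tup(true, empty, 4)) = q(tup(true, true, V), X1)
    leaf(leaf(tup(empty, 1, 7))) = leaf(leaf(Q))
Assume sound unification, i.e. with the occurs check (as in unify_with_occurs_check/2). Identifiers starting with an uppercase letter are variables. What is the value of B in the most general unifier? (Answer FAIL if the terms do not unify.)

FAIL

Decompose leaf/1: q(B, 4) = q(q(B, true), 4).
Decompose q/2: B = q(B, true),  4 = 4.
Occurs check fails: B occurs in q(B, true); the equation B = q(B, true) has no finite solution.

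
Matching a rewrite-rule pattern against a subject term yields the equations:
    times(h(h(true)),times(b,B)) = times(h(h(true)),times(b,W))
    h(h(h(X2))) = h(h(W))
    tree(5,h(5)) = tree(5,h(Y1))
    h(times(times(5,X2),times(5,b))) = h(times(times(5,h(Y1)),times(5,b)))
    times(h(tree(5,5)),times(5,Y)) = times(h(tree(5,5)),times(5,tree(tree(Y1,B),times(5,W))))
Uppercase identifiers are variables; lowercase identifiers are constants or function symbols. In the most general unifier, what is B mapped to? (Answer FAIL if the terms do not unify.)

Decompose times/2: h(h(true)) = h(h(true)),  times(b,B) = times(b,W).
Delete trivial equation h(h(true)) = h(h(true)).
Decompose times/2: b = b,  B = W.
Delete trivial equation b = b.
Bind B := W; substituting into the one remaining equation that mentions B gives: times(h(tree(5,5)),times(5,Y)) = times(h(tree(5,5)),times(5,tree(tree(Y1,W),times(5,W)))).
Decompose h/1: h(h(X2)) = h(W).
Decompose h/1: h(X2) = W.
Bind W := h(X2); substituting into the one remaining equation that mentions W gives: times(h(tree(5,5)),times(5,Y)) = times(h(tree(5,5)),times(5,tree(tree(Y1,h(X2)),times(5,h(X2))))). Substituting into the earlier binding gives B := h(X2).
Decompose tree/2: 5 = 5,  h(5) = h(Y1).
Delete trivial equation 5 = 5.
Decompose h/1: 5 = Y1.
Bind Y1 := 5; substituting into the remaining equations gives: h(times(times(5,X2),times(5,b))) = h(times(times(5,h(5)),times(5,b))),  times(h(tree(5,5)),times(5,Y)) = times(h(tree(5,5)),times(5,tree(tree(5,h(X2)),times(5,h(X2))))).
Decompose h/1: times(times(5,X2),times(5,b)) = times(times(5,h(5)),times(5,b)).
Decompose times/2: times(5,X2) = times(5,h(5)),  times(5,b) = times(5,b).
Decompose times/2: 5 = 5,  X2 = h(5).
Delete trivial equation 5 = 5.
Bind X2 := h(5); substituting into the one remaining equation that mentions X2 gives: times(h(tree(5,5)),times(5,Y)) = times(h(tree(5,5)),times(5,tree(tree(5,h(h(5))),times(5,h(h(5)))))). Substituting into the earlier bindings gives B := h(h(5)), W := h(h(5)).
Delete trivial equation times(5,b) = times(5,b).
Decompose times/2: h(tree(5,5)) = h(tree(5,5)),  times(5,Y) = times(5,tree(tree(5,h(h(5))),times(5,h(h(5))))).
Delete trivial equation h(tree(5,5)) = h(tree(5,5)).
Decompose times/2: 5 = 5,  Y = tree(tree(5,h(h(5))),times(5,h(h(5)))).
Delete trivial equation 5 = 5.
Bind Y := tree(tree(5,h(h(5))),times(5,h(h(5)))).
MGU = { B := h(h(5)), W := h(h(5)), Y1 := 5, X2 := h(5), Y := tree(tree(5,h(h(5))),times(5,h(h(5)))) }, so B := h(h(5)).

h(h(5))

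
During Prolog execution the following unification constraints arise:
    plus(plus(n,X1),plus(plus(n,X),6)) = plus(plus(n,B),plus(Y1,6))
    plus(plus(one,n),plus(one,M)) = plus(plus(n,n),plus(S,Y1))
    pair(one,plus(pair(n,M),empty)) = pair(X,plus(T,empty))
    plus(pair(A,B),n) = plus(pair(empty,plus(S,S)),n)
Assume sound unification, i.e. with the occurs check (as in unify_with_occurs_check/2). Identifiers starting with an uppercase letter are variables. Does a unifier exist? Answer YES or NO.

NO

Decompose plus/2: plus(n,X1) = plus(n,B),  plus(plus(n,X),6) = plus(Y1,6).
Decompose plus/2: n = n,  X1 = B.
Delete trivial equation n = n.
Bind X1 := B; no other remaining equation mentions X1.
Decompose plus/2: plus(n,X) = Y1,  6 = 6.
Bind Y1 := plus(n,X); substituting into the one remaining equation that mentions Y1 gives: plus(plus(one,n),plus(one,M)) = plus(plus(n,n),plus(S,plus(n,X))).
Delete trivial equation 6 = 6.
Decompose plus/2: plus(one,n) = plus(n,n),  plus(one,M) = plus(S,plus(n,X)).
Decompose plus/2: one = n,  n = n.
Clash: constants one and n differ; no unifier exists.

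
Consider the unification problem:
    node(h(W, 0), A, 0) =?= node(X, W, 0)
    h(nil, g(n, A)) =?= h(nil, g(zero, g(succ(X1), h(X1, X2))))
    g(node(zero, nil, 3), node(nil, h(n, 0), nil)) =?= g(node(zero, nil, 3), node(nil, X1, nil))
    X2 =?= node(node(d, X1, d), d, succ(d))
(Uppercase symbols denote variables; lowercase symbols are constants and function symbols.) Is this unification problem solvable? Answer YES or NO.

Decompose node/3: h(W, 0) =?= X,  A =?= W,  0 =?= 0.
Bind X := h(W, 0); no other remaining equation mentions X.
Bind A := W; substituting into the one remaining equation that mentions A gives: h(nil, g(n, W)) =?= h(nil, g(zero, g(succ(X1), h(X1, X2)))).
Delete trivial equation 0 =?= 0.
Decompose h/2: nil =?= nil,  g(n, W) =?= g(zero, g(succ(X1), h(X1, X2))).
Delete trivial equation nil =?= nil.
Decompose g/2: n =?= zero,  W =?= g(succ(X1), h(X1, X2)).
Clash: constants n and zero differ; no unifier exists.

NO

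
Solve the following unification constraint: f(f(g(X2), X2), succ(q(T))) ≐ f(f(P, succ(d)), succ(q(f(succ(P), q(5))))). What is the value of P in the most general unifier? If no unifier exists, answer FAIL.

g(succ(d))

Decompose f/2: f(g(X2), X2) ≐ f(P, succ(d)),  succ(q(T)) ≐ succ(q(f(succ(P), q(5)))).
Decompose f/2: g(X2) ≐ P,  X2 ≐ succ(d).
Bind P := g(X2); substituting into the one remaining equation that mentions P gives: succ(q(T)) ≐ succ(q(f(succ(g(X2)), q(5)))).
Bind X2 := succ(d); substituting into the remaining equation gives: succ(q(T)) ≐ succ(q(f(succ(g(succ(d))), q(5)))). Substituting into the earlier binding gives P := g(succ(d)).
Decompose succ/1: q(T) ≐ q(f(succ(g(succ(d))), q(5))).
Decompose q/1: T ≐ f(succ(g(succ(d))), q(5)).
Bind T := f(succ(g(succ(d))), q(5)).
MGU = { P ↦ g(succ(d)), X2 ↦ succ(d), T ↦ f(succ(g(succ(d))), q(5)) }, so P ↦ g(succ(d)).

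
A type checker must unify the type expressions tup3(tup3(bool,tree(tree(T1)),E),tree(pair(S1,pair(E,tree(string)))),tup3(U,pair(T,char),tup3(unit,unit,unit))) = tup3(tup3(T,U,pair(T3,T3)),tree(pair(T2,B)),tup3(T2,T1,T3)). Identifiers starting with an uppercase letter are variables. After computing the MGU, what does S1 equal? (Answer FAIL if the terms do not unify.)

tree(tree(pair(bool,char)))

Decompose tup3/3: tup3(bool,tree(tree(T1)),E) = tup3(T,U,pair(T3,T3)),  tree(pair(S1,pair(E,tree(string)))) = tree(pair(T2,B)),  tup3(U,pair(T,char),tup3(unit,unit,unit)) = tup3(T2,T1,T3).
Decompose tup3/3: bool = T,  tree(tree(T1)) = U,  E = pair(T3,T3).
Bind T := bool; substituting into the one remaining equation that mentions T gives: tup3(U,pair(bool,char),tup3(unit,unit,unit)) = tup3(T2,T1,T3).
Bind U := tree(tree(T1)); substituting into the one remaining equation that mentions U gives: tup3(tree(tree(T1)),pair(bool,char),tup3(unit,unit,unit)) = tup3(T2,T1,T3).
Bind E := pair(T3,T3); substituting into the one remaining equation that mentions E gives: tree(pair(S1,pair(pair(T3,T3),tree(string)))) = tree(pair(T2,B)).
Decompose tree/1: pair(S1,pair(pair(T3,T3),tree(string))) = pair(T2,B).
Decompose pair/2: S1 = T2,  pair(pair(T3,T3),tree(string)) = B.
Bind S1 := T2; no other remaining equation mentions S1.
Bind B := pair(pair(T3,T3),tree(string)); no other remaining equation mentions B.
Decompose tup3/3: tree(tree(T1)) = T2,  pair(bool,char) = T1,  tup3(unit,unit,unit) = T3.
Bind T2 := tree(tree(T1)); no other remaining equation mentions T2. Substituting into the earlier binding gives S1 := tree(tree(T1)).
Bind T1 := pair(bool,char); no other remaining equation mentions T1. Substituting into the earlier bindings gives U := tree(tree(pair(bool,char))), S1 := tree(tree(pair(bool,char))), T2 := tree(tree(pair(bool,char))).
Bind T3 := tup3(unit,unit,unit). Substituting into the earlier bindings gives E := pair(tup3(unit,unit,unit),tup3(unit,unit,unit)), B := pair(pair(tup3(unit,unit,unit),tup3(unit,unit,unit)),tree(string)).
MGU = { T ↦ bool, U ↦ tree(tree(pair(bool,char))), E ↦ pair(tup3(unit,unit,unit),tup3(unit,unit,unit)), S1 ↦ tree(tree(pair(bool,char))), B ↦ pair(pair(tup3(unit,unit,unit),tup3(unit,unit,unit)),tree(string)), T2 ↦ tree(tree(pair(bool,char))), T1 ↦ pair(bool,char), T3 ↦ tup3(unit,unit,unit) }, so S1 ↦ tree(tree(pair(bool,char))).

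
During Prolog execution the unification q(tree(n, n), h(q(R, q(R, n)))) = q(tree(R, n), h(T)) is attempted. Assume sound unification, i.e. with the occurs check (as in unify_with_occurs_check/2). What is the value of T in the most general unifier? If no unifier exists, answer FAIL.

Decompose q/2: tree(n, n) = tree(R, n),  h(q(R, q(R, n))) = h(T).
Decompose tree/2: n = R,  n = n.
Bind R := n; substituting into the one remaining equation that mentions R gives: h(q(n, q(n, n))) = h(T).
Delete trivial equation n = n.
Decompose h/1: q(n, q(n, n)) = T.
Bind T := q(n, q(n, n)).
MGU = { R = n, T = q(n, q(n, n)) }, so T = q(n, q(n, n)).

q(n, q(n, n))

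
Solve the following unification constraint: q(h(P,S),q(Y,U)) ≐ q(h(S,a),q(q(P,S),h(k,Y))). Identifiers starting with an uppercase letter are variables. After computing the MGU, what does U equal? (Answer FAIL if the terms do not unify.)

h(k,q(a,a))

Decompose q/2: h(P,S) ≐ h(S,a),  q(Y,U) ≐ q(q(P,S),h(k,Y)).
Decompose h/2: P ≐ S,  S ≐ a.
Bind P := S; substituting into the one remaining equation that mentions P gives: q(Y,U) ≐ q(q(S,S),h(k,Y)).
Bind S := a; substituting into the remaining equation gives: q(Y,U) ≐ q(q(a,a),h(k,Y)). Substituting into the earlier binding gives P := a.
Decompose q/2: Y ≐ q(a,a),  U ≐ h(k,Y).
Bind Y := q(a,a); substituting into the remaining equation gives: U ≐ h(k,q(a,a)).
Bind U := h(k,q(a,a)).
MGU = { P ↦ a, S ↦ a, Y ↦ q(a,a), U ↦ h(k,q(a,a)) }, so U ↦ h(k,q(a,a)).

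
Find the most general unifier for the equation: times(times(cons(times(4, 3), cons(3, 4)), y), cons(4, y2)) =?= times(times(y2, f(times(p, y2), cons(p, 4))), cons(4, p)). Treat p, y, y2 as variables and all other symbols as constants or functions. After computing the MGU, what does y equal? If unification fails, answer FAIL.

Decompose times/2: times(cons(times(4, 3), cons(3, 4)), y) =?= times(y2, f(times(p, y2), cons(p, 4))),  cons(4, y2) =?= cons(4, p).
Decompose times/2: cons(times(4, 3), cons(3, 4)) =?= y2,  y =?= f(times(p, y2), cons(p, 4)).
Bind y2 := cons(times(4, 3), cons(3, 4)); substituting into the remaining equations gives: y =?= f(times(p, cons(times(4, 3), cons(3, 4))), cons(p, 4)),  cons(4, cons(times(4, 3), cons(3, 4))) =?= cons(4, p).
Bind y := f(times(p, cons(times(4, 3), cons(3, 4))), cons(p, 4)); no other remaining equation mentions y.
Decompose cons/2: 4 =?= 4,  cons(times(4, 3), cons(3, 4)) =?= p.
Delete trivial equation 4 =?= 4.
Bind p := cons(times(4, 3), cons(3, 4)). Substituting into the earlier binding gives y := f(times(cons(times(4, 3), cons(3, 4)), cons(times(4, 3), cons(3, 4))), cons(cons(times(4, 3), cons(3, 4)), 4)).
MGU = { y2 -> cons(times(4, 3), cons(3, 4)), y -> f(times(cons(times(4, 3), cons(3, 4)), cons(times(4, 3), cons(3, 4))), cons(cons(times(4, 3), cons(3, 4)), 4)), p -> cons(times(4, 3), cons(3, 4)) }, so y -> f(times(cons(times(4, 3), cons(3, 4)), cons(times(4, 3), cons(3, 4))), cons(cons(times(4, 3), cons(3, 4)), 4)).

f(times(cons(times(4, 3), cons(3, 4)), cons(times(4, 3), cons(3, 4))), cons(cons(times(4, 3), cons(3, 4)), 4))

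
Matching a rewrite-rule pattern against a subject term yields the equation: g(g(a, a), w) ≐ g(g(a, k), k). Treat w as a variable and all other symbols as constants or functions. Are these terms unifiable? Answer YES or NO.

NO

Decompose g/2: g(a, a) ≐ g(a, k),  w ≐ k.
Decompose g/2: a ≐ a,  a ≐ k.
Delete trivial equation a ≐ a.
Clash: constants a and k differ; no unifier exists.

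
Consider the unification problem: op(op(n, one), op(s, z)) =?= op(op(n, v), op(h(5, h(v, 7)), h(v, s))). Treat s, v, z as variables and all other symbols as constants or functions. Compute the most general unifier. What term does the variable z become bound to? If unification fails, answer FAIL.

h(one, h(5, h(one, 7)))

Decompose op/2: op(n, one) =?= op(n, v),  op(s, z) =?= op(h(5, h(v, 7)), h(v, s)).
Decompose op/2: n =?= n,  one =?= v.
Delete trivial equation n =?= n.
Bind v := one; substituting into the remaining equation gives: op(s, z) =?= op(h(5, h(one, 7)), h(one, s)).
Decompose op/2: s =?= h(5, h(one, 7)),  z =?= h(one, s).
Bind s := h(5, h(one, 7)); substituting into the remaining equation gives: z =?= h(one, h(5, h(one, 7))).
Bind z := h(one, h(5, h(one, 7))).
MGU = { v ↦ one, s ↦ h(5, h(one, 7)), z ↦ h(one, h(5, h(one, 7))) }, so z ↦ h(one, h(5, h(one, 7))).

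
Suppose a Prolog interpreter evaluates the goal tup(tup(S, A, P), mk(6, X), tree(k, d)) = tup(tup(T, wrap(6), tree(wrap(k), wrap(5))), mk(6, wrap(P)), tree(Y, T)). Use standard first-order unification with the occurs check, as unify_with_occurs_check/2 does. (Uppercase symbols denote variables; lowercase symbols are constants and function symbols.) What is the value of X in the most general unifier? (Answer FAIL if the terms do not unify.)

wrap(tree(wrap(k), wrap(5)))

Decompose tup/3: tup(S, A, P) = tup(T, wrap(6), tree(wrap(k), wrap(5))),  mk(6, X) = mk(6, wrap(P)),  tree(k, d) = tree(Y, T).
Decompose tup/3: S = T,  A = wrap(6),  P = tree(wrap(k), wrap(5)).
Bind S := T; no other remaining equation mentions S.
Bind A := wrap(6); no other remaining equation mentions A.
Bind P := tree(wrap(k), wrap(5)); substituting into the one remaining equation that mentions P gives: mk(6, X) = mk(6, wrap(tree(wrap(k), wrap(5)))).
Decompose mk/2: 6 = 6,  X = wrap(tree(wrap(k), wrap(5))).
Delete trivial equation 6 = 6.
Bind X := wrap(tree(wrap(k), wrap(5))); no other remaining equation mentions X.
Decompose tree/2: k = Y,  d = T.
Bind Y := k; no other remaining equation mentions Y.
Bind T := d. Substituting into the earlier binding gives S := d.
MGU = { S = d, A = wrap(6), P = tree(wrap(k), wrap(5)), X = wrap(tree(wrap(k), wrap(5))), Y = k, T = d }, so X = wrap(tree(wrap(k), wrap(5))).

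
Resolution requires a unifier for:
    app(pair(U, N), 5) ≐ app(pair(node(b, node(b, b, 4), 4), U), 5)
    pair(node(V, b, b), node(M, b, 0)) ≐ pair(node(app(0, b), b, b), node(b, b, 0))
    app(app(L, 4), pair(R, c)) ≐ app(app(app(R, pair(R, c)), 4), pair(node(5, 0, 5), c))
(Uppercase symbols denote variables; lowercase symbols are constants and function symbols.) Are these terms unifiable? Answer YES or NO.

Decompose app/2: pair(U, N) ≐ pair(node(b, node(b, b, 4), 4), U),  5 ≐ 5.
Decompose pair/2: U ≐ node(b, node(b, b, 4), 4),  N ≐ U.
Bind U := node(b, node(b, b, 4), 4); substituting into the one remaining equation that mentions U gives: N ≐ node(b, node(b, b, 4), 4).
Bind N := node(b, node(b, b, 4), 4); no other remaining equation mentions N.
Delete trivial equation 5 ≐ 5.
Decompose pair/2: node(V, b, b) ≐ node(app(0, b), b, b),  node(M, b, 0) ≐ node(b, b, 0).
Decompose node/3: V ≐ app(0, b),  b ≐ b,  b ≐ b.
Bind V := app(0, b); no other remaining equation mentions V.
Delete trivial equation b ≐ b.
Delete trivial equation b ≐ b.
Decompose node/3: M ≐ b,  b ≐ b,  0 ≐ 0.
Bind M := b; no other remaining equation mentions M.
Delete trivial equation b ≐ b.
Delete trivial equation 0 ≐ 0.
Decompose app/2: app(L, 4) ≐ app(app(R, pair(R, c)), 4),  pair(R, c) ≐ pair(node(5, 0, 5), c).
Decompose app/2: L ≐ app(R, pair(R, c)),  4 ≐ 4.
Bind L := app(R, pair(R, c)); no other remaining equation mentions L.
Delete trivial equation 4 ≐ 4.
Decompose pair/2: R ≐ node(5, 0, 5),  c ≐ c.
Bind R := node(5, 0, 5); no other remaining equation mentions R. Substituting into the earlier binding gives L := app(node(5, 0, 5), pair(node(5, 0, 5), c)).
Delete trivial equation c ≐ c.
No equations remain and no clash or occurs-check failure arose, so a unifier exists.

YES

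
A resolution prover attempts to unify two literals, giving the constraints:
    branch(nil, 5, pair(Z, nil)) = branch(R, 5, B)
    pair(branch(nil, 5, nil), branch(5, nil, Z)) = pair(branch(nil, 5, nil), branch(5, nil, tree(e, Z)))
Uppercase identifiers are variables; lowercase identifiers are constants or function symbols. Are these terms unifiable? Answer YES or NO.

NO

Decompose branch/3: nil = R,  5 = 5,  pair(Z, nil) = B.
Bind R := nil; no other remaining equation mentions R.
Delete trivial equation 5 = 5.
Bind B := pair(Z, nil); no other remaining equation mentions B.
Decompose pair/2: branch(nil, 5, nil) = branch(nil, 5, nil),  branch(5, nil, Z) = branch(5, nil, tree(e, Z)).
Delete trivial equation branch(nil, 5, nil) = branch(nil, 5, nil).
Decompose branch/3: 5 = 5,  nil = nil,  Z = tree(e, Z).
Delete trivial equation 5 = 5.
Delete trivial equation nil = nil.
Occurs check fails: Z occurs in tree(e, Z); the equation Z = tree(e, Z) has no finite solution.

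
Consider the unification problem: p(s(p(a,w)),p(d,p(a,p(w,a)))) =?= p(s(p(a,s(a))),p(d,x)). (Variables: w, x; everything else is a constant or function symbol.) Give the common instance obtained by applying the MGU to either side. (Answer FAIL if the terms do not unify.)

p(s(p(a,s(a))),p(d,p(a,p(s(a),a))))

Decompose p/2: s(p(a,w)) =?= s(p(a,s(a))),  p(d,p(a,p(w,a))) =?= p(d,x).
Decompose s/1: p(a,w) =?= p(a,s(a)).
Decompose p/2: a =?= a,  w =?= s(a).
Delete trivial equation a =?= a.
Bind w := s(a); substituting into the remaining equation gives: p(d,p(a,p(s(a),a))) =?= p(d,x).
Decompose p/2: d =?= d,  p(a,p(s(a),a)) =?= x.
Delete trivial equation d =?= d.
Bind x := p(a,p(s(a),a)).
Applying the MGU to either side gives p(s(p(a,s(a))),p(d,p(a,p(s(a),a)))).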